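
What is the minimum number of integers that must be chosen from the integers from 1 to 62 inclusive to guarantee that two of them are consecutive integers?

Partition {1, …, 62} into 31 pairs: {1,2}, {3,4}, …, {61,62}.
Choosing 31 integers — say the 31 even numbers 2, 4, …, 62 — takes one from each pair and avoids the property.
Choosing 32 forces two into the same pair by pigeonhole, and those are consecutive. So 32.

32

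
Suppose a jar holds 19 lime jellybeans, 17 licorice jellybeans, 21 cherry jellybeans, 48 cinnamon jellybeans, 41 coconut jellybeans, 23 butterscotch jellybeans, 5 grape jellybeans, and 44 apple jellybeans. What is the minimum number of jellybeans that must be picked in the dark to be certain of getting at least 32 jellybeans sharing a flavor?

In the worst case we take at most 31 of each flavor, but all 19 lime, all 17 licorice, all 21 cherry, all 23 butterscotch, and all 5 grape (fewer than 31), giving 19 + 17 + 21 + 31 + 31 + 23 + 5 + 31 = 178.
One more jellybean then forces some flavor to 32, so 178 + 1 = 179.

179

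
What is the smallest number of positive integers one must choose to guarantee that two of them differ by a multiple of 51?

52

Use the pigeonhole principle on residue classes: two integers differ by a multiple of 51 exactly when they share a remainder mod 51.
There are 51 residue classes mod 51, so 51 integers can all lie in distinct classes.
One more integer must repeat a residue, giving a difference divisible by 51. So n = 51 + 1 = 52.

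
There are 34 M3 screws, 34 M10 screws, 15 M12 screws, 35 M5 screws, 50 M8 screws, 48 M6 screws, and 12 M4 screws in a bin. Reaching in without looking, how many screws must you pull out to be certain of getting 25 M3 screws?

The worst case draws every non-M3 screw first: 34 + 15 + 35 + 50 + 48 + 12 = 194.
The next 25 draws are then forced to be M3, giving 194 + 25 = 219.

219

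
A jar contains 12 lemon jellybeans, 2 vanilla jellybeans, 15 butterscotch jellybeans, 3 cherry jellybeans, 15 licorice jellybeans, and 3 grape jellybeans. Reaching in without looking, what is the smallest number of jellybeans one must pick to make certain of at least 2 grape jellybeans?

49

The worst case draws every non-grape jellybean first: 12 + 2 + 15 + 3 + 15 = 47.
The next 2 draws are then forced to be grape, giving 47 + 2 = 49.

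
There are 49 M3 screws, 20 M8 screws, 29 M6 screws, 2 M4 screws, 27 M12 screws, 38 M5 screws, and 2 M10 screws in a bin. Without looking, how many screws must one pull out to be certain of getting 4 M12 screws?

144

To avoid M12 screws as long as possible, exhaust the other 6 sizes first.
The worst case draws every non-M12 screw first: 49 + 20 + 29 + 2 + 38 + 2 = 140.
The next 4 draws are then forced to be M12, giving 140 + 4 = 144.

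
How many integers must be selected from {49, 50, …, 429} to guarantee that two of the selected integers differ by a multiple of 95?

Group the integers by remainder mod 95; there are 95 residue classes, each nonempty in this range.
Choosing one from each class (95 integers) avoids any shared remainder.
One more choice must repeat a class, so two differ by a multiple of 95. Hence 95 + 1 = 96.

96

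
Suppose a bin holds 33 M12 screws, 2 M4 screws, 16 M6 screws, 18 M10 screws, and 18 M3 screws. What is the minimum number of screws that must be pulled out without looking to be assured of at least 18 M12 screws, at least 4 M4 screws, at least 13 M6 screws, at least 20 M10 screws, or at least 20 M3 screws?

Each of the 5 sizes has its own threshold; avoid all of them simultaneously.
The worst case stops just short of every target: 17 M12, all 2 M4, 12 M6, all 18 M10, all 18 M3 — 17 + 2 + 12 + 18 + 18 = 67 screws.
One more screw must push some size to its target, so 67 + 1 = 68.

68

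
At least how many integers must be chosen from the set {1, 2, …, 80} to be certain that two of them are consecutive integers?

41

Partition {1, …, 80} into 40 pairs: {1,2}, {3,4}, …, {79,80}.
Choosing 40 integers — say the 40 even numbers 2, 4, …, 80 — takes one from each pair and avoids the property.
Choosing 41 forces two into the same pair by pigeonhole, and those are consecutive. So 41.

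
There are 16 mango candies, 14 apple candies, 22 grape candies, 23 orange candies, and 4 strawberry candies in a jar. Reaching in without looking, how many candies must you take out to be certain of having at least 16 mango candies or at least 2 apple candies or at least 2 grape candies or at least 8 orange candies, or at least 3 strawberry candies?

27

The worst case stops just short of every target: 15 mango, 1 apple, 1 grape, 7 orange, 2 strawberry — 15 + 1 + 1 + 7 + 2 = 26 candies.
One more candy must push some flavor to its target, so 26 + 1 = 27.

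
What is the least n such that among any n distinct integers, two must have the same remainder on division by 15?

Two integers differ by a multiple of 15 exactly when they share a remainder mod 15.
There are 15 residue classes mod 15, so 15 integers can all lie in distinct classes.
One more integer must repeat a residue, giving a difference divisible by 15. So n = 15 + 1 = 16.

16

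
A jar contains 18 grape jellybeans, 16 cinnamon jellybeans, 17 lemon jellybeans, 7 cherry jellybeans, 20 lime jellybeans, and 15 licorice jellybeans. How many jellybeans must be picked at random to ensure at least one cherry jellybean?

The worst case draws every non-cherry jellybean first: 18 + 16 + 17 + 20 + 15 = 86.
The next draw is then forced to be cherry, giving 86 + 1 = 87.

87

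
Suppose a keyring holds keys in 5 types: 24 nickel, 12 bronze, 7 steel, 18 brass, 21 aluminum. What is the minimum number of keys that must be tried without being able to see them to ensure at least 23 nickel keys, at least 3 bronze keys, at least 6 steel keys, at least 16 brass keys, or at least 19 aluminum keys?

The worst case stops just short of every target: 22 nickel, 2 bronze, 5 steel, 15 brass, 18 aluminum — 22 + 2 + 5 + 15 + 18 = 62 keys.
One more key must push some type to its target, so 62 + 1 = 63.

63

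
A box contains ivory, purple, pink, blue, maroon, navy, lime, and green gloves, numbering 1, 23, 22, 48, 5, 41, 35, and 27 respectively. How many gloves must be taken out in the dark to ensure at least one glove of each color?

202

The hardest color to obtain is ivory: we could draw every other glove first — 202 − 1 = 201 gloves — without a single ivory one.
The next draw must be ivory, so 201 + 1 = 202.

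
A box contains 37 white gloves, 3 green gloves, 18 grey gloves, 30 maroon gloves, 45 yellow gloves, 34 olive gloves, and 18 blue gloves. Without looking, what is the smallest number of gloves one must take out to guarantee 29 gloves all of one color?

152

In the worst case we take at most 28 of each color, but all 3 green, all 18 grey, and all 18 blue (fewer than 28), giving 28 + 3 + 18 + 28 + 28 + 28 + 18 = 151.
One more glove then forces some color to 29, so 151 + 1 = 152.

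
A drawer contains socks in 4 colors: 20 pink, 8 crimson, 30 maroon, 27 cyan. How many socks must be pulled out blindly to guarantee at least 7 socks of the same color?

Treat the 4 colors as pigeonholes.
The worst case takes 6 socks of each color without reaching 7 of any: 4 × 6 = 24.
The next sock must bring some color to 7, so 24 + 1 = 25.

25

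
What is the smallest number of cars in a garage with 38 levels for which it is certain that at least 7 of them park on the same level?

229

There are 38 levels acting as pigeonholes.
With 38 × 6 = 228 cars we could place exactly 6 in each, with no class reaching 7.
One more forces some class to hold 7, so 228 + 1 = 229.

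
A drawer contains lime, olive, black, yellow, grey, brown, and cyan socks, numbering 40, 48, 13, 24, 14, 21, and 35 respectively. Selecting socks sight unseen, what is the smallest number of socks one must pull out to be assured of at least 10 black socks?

The worst case draws every non-black sock first: 40 + 48 + 24 + 14 + 21 + 35 = 182.
The next 10 draws are then forced to be black, giving 182 + 10 = 192.

192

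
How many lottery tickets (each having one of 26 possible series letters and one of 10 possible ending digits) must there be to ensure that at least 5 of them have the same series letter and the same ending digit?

1041

There are 26 × 10 = 260 (series letter, ending digit) combinations acting as pigeonholes.
With 260 × 4 = 1040 lottery tickets we could place exactly 4 in each, with no (series letter, ending digit) pair reaching 5.
One more forces some (series letter, ending digit) pair to hold 5, so 1040 + 1 = 1041.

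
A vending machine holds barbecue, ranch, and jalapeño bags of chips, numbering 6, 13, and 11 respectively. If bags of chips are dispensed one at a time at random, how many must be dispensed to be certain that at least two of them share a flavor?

4

Treat the 3 flavors as pigeonholes.
The worst case takes 1 bag of chips of each flavor without reaching 2 of any: 3 × 1 = 3.
The next bag of chips must bring some flavor to 2, so 3 + 1 = 4.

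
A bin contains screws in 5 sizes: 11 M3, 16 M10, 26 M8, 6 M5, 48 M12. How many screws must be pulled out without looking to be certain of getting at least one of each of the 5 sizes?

102

The hardest size to obtain is M5: we could draw every other screw first — 107 − 6 = 101 screws — without a single M5 one.
The next draw must be M5, so 101 + 1 = 102.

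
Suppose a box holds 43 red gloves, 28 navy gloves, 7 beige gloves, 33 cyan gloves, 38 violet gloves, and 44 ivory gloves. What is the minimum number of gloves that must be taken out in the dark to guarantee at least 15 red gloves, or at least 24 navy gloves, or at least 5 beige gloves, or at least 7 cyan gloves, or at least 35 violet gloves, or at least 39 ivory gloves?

120

Each of the 6 colors has its own threshold; avoid all of them simultaneously.
The worst case stops just short of every target: 14 red, 23 navy, 4 beige, 6 cyan, 34 violet, 38 ivory — 14 + 23 + 4 + 6 + 34 + 38 = 119 gloves.
One more glove must push some color to its target, so 119 + 1 = 120.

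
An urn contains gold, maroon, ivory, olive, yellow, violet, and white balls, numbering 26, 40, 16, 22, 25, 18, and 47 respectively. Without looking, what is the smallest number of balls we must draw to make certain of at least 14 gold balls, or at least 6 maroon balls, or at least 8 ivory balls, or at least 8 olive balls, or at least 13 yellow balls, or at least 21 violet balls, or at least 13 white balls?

Each of the 7 colors has its own threshold; avoid all of them simultaneously.
The worst case stops just short of every target: 13 gold, 5 maroon, 7 ivory, 7 olive, 12 yellow, all 18 violet, 12 white — 13 + 5 + 7 + 7 + 12 + 18 + 12 = 74 balls.
One more ball must push some color to its target, so 74 + 1 = 75.

75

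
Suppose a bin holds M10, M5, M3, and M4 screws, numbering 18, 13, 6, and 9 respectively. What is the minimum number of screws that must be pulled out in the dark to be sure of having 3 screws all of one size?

The worst case takes 2 screws of each size without reaching 3 of any: 4 × 2 = 8.
The next screw must bring some size to 3, so 8 + 1 = 9.

9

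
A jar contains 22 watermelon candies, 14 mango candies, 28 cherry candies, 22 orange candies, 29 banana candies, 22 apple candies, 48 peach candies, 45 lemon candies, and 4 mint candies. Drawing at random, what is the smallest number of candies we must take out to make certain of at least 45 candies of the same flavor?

Treat the 9 flavors as pigeonholes.
In the worst case we take at most 44 of each flavor, but all 22 watermelon, all 14 mango, all 28 cherry, all 22 orange, all 29 banana, all 22 apple, and all 4 mint (fewer than 44), giving 22 + 14 + 28 + 22 + 29 + 22 + 44 + 44 + 4 = 229.
One more candy then forces some flavor to 45, so 229 + 1 = 230.

230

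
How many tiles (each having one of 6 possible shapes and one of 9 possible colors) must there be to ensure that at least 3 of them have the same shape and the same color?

There are 6 × 9 = 54 (shape, color) combinations acting as pigeonholes.
With 54 × 2 = 108 tiles we could place exactly 2 in each, with no (shape, color) pair reaching 3.
One more forces some (shape, color) pair to hold 3, so 108 + 1 = 109.

109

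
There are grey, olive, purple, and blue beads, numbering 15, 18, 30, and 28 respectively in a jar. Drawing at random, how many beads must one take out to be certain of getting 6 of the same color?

The worst case takes 5 beads of each color without reaching 6 of any: 4 × 5 = 20.
The next bead must bring some color to 6, so 20 + 1 = 21.

21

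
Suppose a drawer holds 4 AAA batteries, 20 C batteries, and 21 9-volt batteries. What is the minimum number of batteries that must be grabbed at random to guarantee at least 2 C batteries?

27

To avoid C batteries as long as possible, exhaust the other 2 types first.
The worst case draws every non-C battery first: 4 + 21 = 25.
The next 2 draws are then forced to be C, giving 25 + 2 = 27.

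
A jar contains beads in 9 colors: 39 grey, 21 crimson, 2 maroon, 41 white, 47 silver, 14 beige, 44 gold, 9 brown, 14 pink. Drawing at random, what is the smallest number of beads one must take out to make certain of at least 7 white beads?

The worst case draws every non-white bead first: 39 + 21 + 2 + 47 + 14 + 44 + 9 + 14 = 190.
The next 7 draws are then forced to be white, giving 190 + 7 = 197.

197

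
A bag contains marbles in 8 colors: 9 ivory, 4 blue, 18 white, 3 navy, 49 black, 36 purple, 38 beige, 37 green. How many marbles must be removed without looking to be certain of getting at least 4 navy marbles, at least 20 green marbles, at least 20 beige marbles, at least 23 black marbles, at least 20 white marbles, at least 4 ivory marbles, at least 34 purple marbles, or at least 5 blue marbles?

Each of the 8 colors has its own threshold; avoid all of them simultaneously.
The worst case stops just short of every target: 3 ivory, 4 blue, all 18 white, 3 navy, 22 black, 33 purple, 19 beige, 19 green — 3 + 4 + 18 + 3 + 22 + 33 + 19 + 19 = 121 marbles.
One more marble must push some color to its target, so 121 + 1 = 122.

122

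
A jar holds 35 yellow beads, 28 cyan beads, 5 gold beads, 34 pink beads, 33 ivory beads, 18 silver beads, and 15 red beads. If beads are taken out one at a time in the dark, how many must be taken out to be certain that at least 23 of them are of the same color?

In the worst case we take at most 22 of each color, but all 5 gold, all 18 silver, and all 15 red (fewer than 22), giving 22 + 22 + 5 + 22 + 22 + 18 + 15 = 126.
One more bead then forces some color to 23, so 126 + 1 = 127.

127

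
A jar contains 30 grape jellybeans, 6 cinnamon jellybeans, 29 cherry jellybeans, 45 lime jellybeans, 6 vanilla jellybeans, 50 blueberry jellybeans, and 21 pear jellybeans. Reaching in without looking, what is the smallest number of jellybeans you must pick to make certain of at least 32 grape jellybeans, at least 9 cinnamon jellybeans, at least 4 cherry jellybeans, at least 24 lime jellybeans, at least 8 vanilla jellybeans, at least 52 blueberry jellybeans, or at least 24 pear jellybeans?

The worst case stops just short of every target: all 30 grape, all 6 cinnamon, 3 cherry, 23 lime, all 6 vanilla, all 50 blueberry, all 21 pear — 30 + 6 + 3 + 23 + 6 + 50 + 21 = 139 jellybeans.
One more jellybean must push some flavor to its target, so 139 + 1 = 140.

140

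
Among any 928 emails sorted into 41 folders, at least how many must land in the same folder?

If each of the 41 folders held at most 22, the total would be at most 41 × 22 = 902 < 928, a contradiction.
So at least one holds ⌈928/41⌉ = 23.

23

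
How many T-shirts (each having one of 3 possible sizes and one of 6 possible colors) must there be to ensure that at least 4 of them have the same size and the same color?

55

There are 3 × 6 = 18 (size, color) combinations acting as pigeonholes.
With 18 × 3 = 54 T-shirts we could place exactly 3 in each, with no (size, color) pair reaching 4.
One more forces some (size, color) pair to hold 4, so 54 + 1 = 55.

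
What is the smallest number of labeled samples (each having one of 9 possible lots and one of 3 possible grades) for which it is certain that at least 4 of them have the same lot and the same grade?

82

There are 9 × 3 = 27 (lot, grade) combinations acting as pigeonholes.
With 27 × 3 = 81 labeled samples we could place exactly 3 in each, with no (lot, grade) pair reaching 4.
One more forces some (lot, grade) pair to hold 4, so 81 + 1 = 82.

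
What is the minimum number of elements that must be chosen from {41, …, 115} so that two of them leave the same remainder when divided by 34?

35

Group the integers by remainder mod 34; there are 34 residue classes, each nonempty in this range.
Choosing one from each class (34 integers) avoids any shared remainder.
One more choice must repeat a class, so two differ by a multiple of 34. Hence 34 + 1 = 35.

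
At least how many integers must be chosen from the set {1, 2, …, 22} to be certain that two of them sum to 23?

12

Partition {1, …, 22} into 11 pairs: {1,22}, {2,21}, …, {11,12}.
Choosing 11 integers — say the integers 1 through 11 — takes one from each pair and avoids the property.
Choosing 12 forces two into the same pair by pigeonhole, and those sum to 23. So 12.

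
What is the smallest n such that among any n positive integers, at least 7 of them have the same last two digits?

There are 100 possible two-digit endings acting as pigeonholes.
With 100 × 6 = 600 positive integers we could place exactly 6 in each, with no class reaching 7.
One more forces some class to hold 7, so 600 + 1 = 601.

601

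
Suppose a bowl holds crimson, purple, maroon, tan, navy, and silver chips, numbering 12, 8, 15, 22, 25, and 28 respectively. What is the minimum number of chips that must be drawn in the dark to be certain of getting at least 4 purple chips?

To avoid purple chips as long as possible, exhaust the other 5 colors first.
The worst case draws every non-purple chip first: 12 + 15 + 22 + 25 + 28 = 102.
The next 4 draws are then forced to be purple, giving 102 + 4 = 106.

106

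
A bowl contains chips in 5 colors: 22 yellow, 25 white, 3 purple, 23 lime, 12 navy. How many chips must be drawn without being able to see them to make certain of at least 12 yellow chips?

The worst case draws every non-yellow chip first: 25 + 3 + 23 + 12 = 63.
The next 12 draws are then forced to be yellow, giving 63 + 12 = 75.

75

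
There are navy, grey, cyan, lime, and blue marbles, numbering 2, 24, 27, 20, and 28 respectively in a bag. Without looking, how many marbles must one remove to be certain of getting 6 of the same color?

In the worst case we take at most 5 of each color, but all 2 navy (fewer than 5), giving 2 + 5 + 5 + 5 + 5 = 22.
One more marble then forces some color to 6, so 22 + 1 = 23.

23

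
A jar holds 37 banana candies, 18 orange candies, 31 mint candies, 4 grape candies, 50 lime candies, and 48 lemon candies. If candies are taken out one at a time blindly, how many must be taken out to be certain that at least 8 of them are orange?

The worst case draws every non-orange candy first: 37 + 31 + 4 + 50 + 48 = 170.
The next 8 draws are then forced to be orange, giving 170 + 8 = 178.

178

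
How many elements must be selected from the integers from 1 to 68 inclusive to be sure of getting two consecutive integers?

35

Partition {1, …, 68} into 34 pairs: {1,2}, {3,4}, …, {67,68}.
Choosing 34 integers — say the 34 even numbers 2, 4, …, 68 — takes one from each pair and avoids the property.
Choosing 35 forces two into the same pair by pigeonhole, and those are consecutive. So 35.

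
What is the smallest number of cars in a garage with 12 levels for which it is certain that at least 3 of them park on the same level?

25

There are 12 levels acting as pigeonholes.
With 12 × 2 = 24 cars we could place exactly 2 in each, with no class reaching 3.
One more forces some class to hold 3, so 24 + 1 = 25.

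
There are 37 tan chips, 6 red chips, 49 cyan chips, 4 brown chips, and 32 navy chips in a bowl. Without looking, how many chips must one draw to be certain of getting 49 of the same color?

128

Treat the 5 colors as pigeonholes.
In the worst case we take at most 48 of each color, but all 37 tan, all 6 red, all 4 brown, and all 32 navy (fewer than 48), giving 37 + 6 + 48 + 4 + 32 = 127.
One more chip then forces some color to 49, so 127 + 1 = 128.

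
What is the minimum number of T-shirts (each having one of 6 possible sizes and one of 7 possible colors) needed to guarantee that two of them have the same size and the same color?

There are 6 × 7 = 42 (size, color) combinations acting as pigeonholes.
With 42 T-shirts we could place one in each, avoiding any repeat.
One more forces some (size, color) pair to hold 2, so 42 + 1 = 43.

43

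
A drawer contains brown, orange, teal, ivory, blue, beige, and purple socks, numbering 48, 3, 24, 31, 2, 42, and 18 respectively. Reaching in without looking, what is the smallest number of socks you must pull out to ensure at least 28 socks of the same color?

129

Treat the 7 colors as pigeonholes.
In the worst case we take at most 27 of each color, but all 3 orange, all 24 teal, all 2 blue, and all 18 purple (fewer than 27), giving 27 + 3 + 24 + 27 + 2 + 27 + 18 = 128.
One more sock then forces some color to 28, so 128 + 1 = 129.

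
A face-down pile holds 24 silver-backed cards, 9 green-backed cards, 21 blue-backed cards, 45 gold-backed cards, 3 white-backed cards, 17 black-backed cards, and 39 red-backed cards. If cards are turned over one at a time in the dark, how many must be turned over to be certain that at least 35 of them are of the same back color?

143

Treat the 7 back colors as pigeonholes.
In the worst case we take at most 34 of each back color, but all 24 silver-backed, all 9 green-backed, all 21 blue-backed, all 3 white-backed, and all 17 black-backed (fewer than 34), giving 24 + 9 + 21 + 34 + 3 + 17 + 34 = 142.
One more card then forces some back color to 35, so 142 + 1 = 143.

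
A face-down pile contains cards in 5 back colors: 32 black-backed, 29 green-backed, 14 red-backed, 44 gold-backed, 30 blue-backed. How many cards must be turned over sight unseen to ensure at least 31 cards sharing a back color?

In the worst case we take at most 30 of each back color, but all 29 green-backed and all 14 red-backed (fewer than 30), giving 30 + 29 + 14 + 30 + 30 = 133.
One more card then forces some back color to 31, so 133 + 1 = 134.

134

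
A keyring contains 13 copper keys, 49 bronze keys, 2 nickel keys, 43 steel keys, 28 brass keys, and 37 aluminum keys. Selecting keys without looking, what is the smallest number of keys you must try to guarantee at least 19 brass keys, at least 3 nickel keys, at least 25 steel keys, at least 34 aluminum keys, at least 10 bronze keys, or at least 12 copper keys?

98

The worst case stops just short of every target: 11 copper, 9 bronze, 2 nickel, 24 steel, 18 brass, 33 aluminum — 11 + 9 + 2 + 24 + 18 + 33 = 97 keys.
One more key must push some type to its target, so 97 + 1 = 98.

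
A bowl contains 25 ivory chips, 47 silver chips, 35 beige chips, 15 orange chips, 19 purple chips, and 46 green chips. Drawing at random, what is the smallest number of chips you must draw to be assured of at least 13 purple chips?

The worst case draws every non-purple chip first: 25 + 47 + 35 + 15 + 46 = 168.
The next 13 draws are then forced to be purple, giving 168 + 13 = 181.

181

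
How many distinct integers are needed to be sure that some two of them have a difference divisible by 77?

Two integers differ by a multiple of 77 exactly when they share a remainder mod 77.
There are 77 residue classes mod 77, so 77 integers can all lie in distinct classes.
One more integer must repeat a residue, giving a difference divisible by 77. So n = 77 + 1 = 78.

78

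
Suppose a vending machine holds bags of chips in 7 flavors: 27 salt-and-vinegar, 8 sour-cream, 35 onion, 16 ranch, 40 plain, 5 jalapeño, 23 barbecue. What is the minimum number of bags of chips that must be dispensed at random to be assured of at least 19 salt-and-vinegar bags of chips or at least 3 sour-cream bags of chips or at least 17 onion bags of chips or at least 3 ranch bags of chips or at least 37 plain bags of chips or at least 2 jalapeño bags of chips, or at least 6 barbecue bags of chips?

81

Each of the 7 flavors has its own threshold; avoid all of them simultaneously.
The worst case stops just short of every target: 18 salt-and-vinegar, 2 sour-cream, 16 onion, 2 ranch, 36 plain, 1 jalapeño, 5 barbecue — 18 + 2 + 16 + 2 + 36 + 1 + 5 = 80 bags of chips.
One more bag of chips must push some flavor to its target, so 80 + 1 = 81.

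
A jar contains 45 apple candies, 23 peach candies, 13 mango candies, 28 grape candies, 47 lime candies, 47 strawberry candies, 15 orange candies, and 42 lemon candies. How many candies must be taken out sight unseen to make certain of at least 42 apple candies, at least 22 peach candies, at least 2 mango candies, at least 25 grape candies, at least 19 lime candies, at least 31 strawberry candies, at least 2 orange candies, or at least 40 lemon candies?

176

Each of the 8 flavors has its own threshold; avoid all of them simultaneously.
The worst case stops just short of every target: 41 apple, 21 peach, 1 mango, 24 grape, 18 lime, 30 strawberry, 1 orange, 39 lemon — 41 + 21 + 1 + 24 + 18 + 30 + 1 + 39 = 175 candies.
One more candy must push some flavor to its target, so 175 + 1 = 176.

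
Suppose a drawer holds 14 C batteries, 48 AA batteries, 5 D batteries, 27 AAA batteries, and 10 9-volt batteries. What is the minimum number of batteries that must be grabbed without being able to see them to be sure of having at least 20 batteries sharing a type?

In the worst case we take at most 19 of each type, but all 14 C, all 5 D, and all 10 9-volt (fewer than 19), giving 14 + 19 + 5 + 19 + 10 = 67.
One more battery then forces some type to 20, so 67 + 1 = 68.

68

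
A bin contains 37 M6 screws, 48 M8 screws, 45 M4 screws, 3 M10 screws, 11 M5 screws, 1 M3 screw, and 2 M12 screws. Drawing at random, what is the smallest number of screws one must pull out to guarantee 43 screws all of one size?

In the worst case we take at most 42 of each size, but all 37 M6, all 3 M10, all 11 M5, all 1 M3, and all 2 M12 (fewer than 42), giving 37 + 42 + 42 + 3 + 11 + 1 + 2 = 138.
One more screw then forces some size to 43, so 138 + 1 = 139.

139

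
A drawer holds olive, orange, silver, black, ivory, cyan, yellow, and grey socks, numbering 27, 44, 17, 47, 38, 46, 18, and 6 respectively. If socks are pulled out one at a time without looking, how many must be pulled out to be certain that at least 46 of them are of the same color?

In the worst case we take at most 45 of each color, but all 27 olive, all 44 orange, all 17 silver, all 38 ivory, all 18 yellow, and all 6 grey (fewer than 45), giving 27 + 44 + 17 + 45 + 38 + 45 + 18 + 6 = 240.
One more sock then forces some color to 46, so 240 + 1 = 241.

241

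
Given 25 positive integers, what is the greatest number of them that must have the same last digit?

The 25 positive integers fall into 10 possible last digits.
If each of the 10 possible last digits held at most 2, the total would be at most 10 × 2 = 20 < 25, a contradiction.
So at least one holds ⌈25/10⌉ = 3.

3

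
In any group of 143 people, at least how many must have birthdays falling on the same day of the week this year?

21

There are 7 days of the week, which serve as the pigeonholes.
If each of the 7 days of the week held at most 20, the total would be at most 7 × 20 = 140 < 143, a contradiction.
So at least one holds ⌈143/7⌉ = 21.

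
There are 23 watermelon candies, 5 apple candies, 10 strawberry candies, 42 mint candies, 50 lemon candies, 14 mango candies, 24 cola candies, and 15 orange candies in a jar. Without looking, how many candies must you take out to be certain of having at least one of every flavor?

The hardest flavor to obtain is apple: we could draw every other candy first — 183 − 5 = 178 candies — without a single apple one.
The next draw must be apple, so 178 + 1 = 179.

179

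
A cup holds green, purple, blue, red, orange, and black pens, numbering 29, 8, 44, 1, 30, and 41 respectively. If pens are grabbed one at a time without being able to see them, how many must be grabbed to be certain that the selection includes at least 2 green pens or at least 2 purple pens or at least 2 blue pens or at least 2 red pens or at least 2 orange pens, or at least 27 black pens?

The worst case stops just short of every target: 1 green, 1 purple, 1 blue, 1 red, 1 orange, 26 black — 1 + 1 + 1 + 1 + 1 + 26 = 31 pens.
One more pen must push some ink color to its target, so 31 + 1 = 32.

32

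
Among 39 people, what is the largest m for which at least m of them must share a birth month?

4

There are 12 months of the year, which serve as the pigeonholes.
If each of the 12 months of the year held at most 3, the total would be at most 12 × 3 = 36 < 39, a contradiction.
So at least one holds ⌈39/12⌉ = 4.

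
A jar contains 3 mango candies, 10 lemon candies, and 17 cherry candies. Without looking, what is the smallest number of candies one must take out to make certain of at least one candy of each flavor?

The hardest flavor to obtain is mango: we could draw every other candy first — 30 − 3 = 27 candies — without a single mango one.
The next draw must be mango, so 27 + 1 = 28.

28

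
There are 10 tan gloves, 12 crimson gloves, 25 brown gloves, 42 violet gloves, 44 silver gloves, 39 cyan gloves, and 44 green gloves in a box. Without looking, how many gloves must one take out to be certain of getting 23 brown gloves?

214

To avoid brown gloves as long as possible, exhaust the other 6 colors first.
The worst case draws every non-brown glove first: 10 + 12 + 42 + 44 + 39 + 44 = 191.
The next 23 draws are then forced to be brown, giving 191 + 23 = 214.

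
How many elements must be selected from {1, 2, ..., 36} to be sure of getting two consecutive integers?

Partition {1, …, 36} into 18 pairs: {1,2}, {3,4}, …, {35,36}.
Choosing 18 integers — say the 18 even numbers 2, 4, …, 36 — takes one from each pair and avoids the property.
Choosing 19 forces two into the same pair by pigeonhole, and those are consecutive. So 19.

19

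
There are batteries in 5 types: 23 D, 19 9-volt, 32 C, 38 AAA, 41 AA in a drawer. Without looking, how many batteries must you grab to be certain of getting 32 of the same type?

Treat the 5 types as pigeonholes.
In the worst case we take at most 31 of each type, but all 23 D and all 19 9-volt (fewer than 31), giving 23 + 19 + 31 + 31 + 31 = 135.
One more battery then forces some type to 32, so 135 + 1 = 136.

136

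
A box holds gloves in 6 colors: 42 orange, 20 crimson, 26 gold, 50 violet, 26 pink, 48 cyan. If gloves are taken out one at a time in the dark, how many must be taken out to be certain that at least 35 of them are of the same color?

In the worst case we take at most 34 of each color, but all 20 crimson, all 26 gold, and all 26 pink (fewer than 34), giving 34 + 20 + 26 + 34 + 26 + 34 = 174.
One more glove then forces some color to 35, so 174 + 1 = 175.

175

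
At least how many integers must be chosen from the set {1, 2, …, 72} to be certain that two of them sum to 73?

37

Partition {1, …, 72} into 36 pairs: {1,72}, {2,71}, …, {36,37}.
Choosing 36 integers — say the integers 1 through 36 — takes one from each pair and avoids the property.
Choosing 37 forces two into the same pair by pigeonhole, and those sum to 73. So 37.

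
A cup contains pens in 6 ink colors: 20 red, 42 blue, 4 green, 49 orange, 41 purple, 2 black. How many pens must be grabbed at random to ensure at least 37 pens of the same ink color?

135

In the worst case we take at most 36 of each ink color, but all 20 red, all 4 green, and all 2 black (fewer than 36), giving 20 + 36 + 4 + 36 + 36 + 2 = 134.
One more pen then forces some ink color to 37, so 134 + 1 = 135.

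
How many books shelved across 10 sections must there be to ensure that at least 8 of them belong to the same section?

71

There are 10 sections acting as pigeonholes.
With 10 × 7 = 70 books we could place exactly 7 in each, with no class reaching 8.
One more forces some class to hold 8, so 70 + 1 = 71.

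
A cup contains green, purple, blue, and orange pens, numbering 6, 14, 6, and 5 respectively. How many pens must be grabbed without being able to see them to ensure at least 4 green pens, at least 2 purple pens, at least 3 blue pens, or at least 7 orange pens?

The worst case stops just short of every target: 3 green, 1 purple, 2 blue, all 5 orange — 3 + 1 + 2 + 5 = 11 pens.
One more pen must push some ink color to its target, so 11 + 1 = 12.

12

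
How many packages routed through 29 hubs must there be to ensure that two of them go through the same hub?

30

There are 29 hubs acting as pigeonholes.
With 29 packages we could place one in each, avoiding any repeat.
One more forces some class to hold 2, so 29 + 1 = 30.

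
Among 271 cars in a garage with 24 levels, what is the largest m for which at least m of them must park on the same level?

12

The 271 cars fall into 24 levels.
If each of the 24 levels held at most 11, the total would be at most 24 × 11 = 264 < 271, a contradiction.
So at least one holds ⌈271/24⌉ = 12.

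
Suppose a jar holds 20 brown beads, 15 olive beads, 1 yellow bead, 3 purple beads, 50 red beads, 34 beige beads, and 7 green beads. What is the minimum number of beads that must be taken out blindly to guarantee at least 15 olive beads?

The worst case draws every non-olive bead first: 20 + 1 + 3 + 50 + 34 + 7 = 115.
The next 15 draws are then forced to be olive, giving 115 + 15 = 130.

130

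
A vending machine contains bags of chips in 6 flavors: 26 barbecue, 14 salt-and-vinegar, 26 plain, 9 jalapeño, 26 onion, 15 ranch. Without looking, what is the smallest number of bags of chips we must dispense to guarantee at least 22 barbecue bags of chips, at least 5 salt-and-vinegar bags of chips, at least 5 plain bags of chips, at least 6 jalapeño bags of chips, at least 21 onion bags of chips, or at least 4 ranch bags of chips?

58

The worst case stops just short of every target: 21 barbecue, 4 salt-and-vinegar, 4 plain, 5 jalapeño, 20 onion, 3 ranch — 21 + 4 + 4 + 5 + 20 + 3 = 57 bags of chips.
One more bag of chips must push some flavor to its target, so 57 + 1 = 58.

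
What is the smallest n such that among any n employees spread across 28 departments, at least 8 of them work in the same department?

197

There are 28 departments acting as pigeonholes.
With 28 × 7 = 196 employees we could place exactly 7 in each, with no class reaching 8.
One more forces some class to hold 8, so 196 + 1 = 197.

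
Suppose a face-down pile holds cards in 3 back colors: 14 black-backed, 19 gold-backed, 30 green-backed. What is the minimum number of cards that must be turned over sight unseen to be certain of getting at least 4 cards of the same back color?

Treat the 3 back colors as pigeonholes.
The worst case takes 3 cards of each back color without reaching 4 of any: 3 × 3 = 9.
The next card must bring some back color to 4, so 9 + 1 = 10.

10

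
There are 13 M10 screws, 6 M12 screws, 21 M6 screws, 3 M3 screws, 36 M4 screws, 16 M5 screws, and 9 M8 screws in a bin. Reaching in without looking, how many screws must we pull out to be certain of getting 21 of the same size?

88

In the worst case we take at most 20 of each size, but all 13 M10, all 6 M12, all 3 M3, all 16 M5, and all 9 M8 (fewer than 20), giving 13 + 6 + 20 + 3 + 20 + 16 + 9 = 87.
One more screw then forces some size to 21, so 87 + 1 = 88.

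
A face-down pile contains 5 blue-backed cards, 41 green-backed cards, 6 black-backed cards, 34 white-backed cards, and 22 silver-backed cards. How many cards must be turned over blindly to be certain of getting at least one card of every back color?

The hardest back color to obtain is blue-backed: we could draw every other card first — 108 − 5 = 103 cards — without a single blue-backed one.
The next draw must be blue-backed, so 103 + 1 = 104.

104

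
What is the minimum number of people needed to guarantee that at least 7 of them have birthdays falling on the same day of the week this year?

There are 7 days of the week acting as pigeonholes.
With 7 × 6 = 42 people we could place exactly 6 in each, with no class reaching 7.
One more forces some class to hold 7, so 42 + 1 = 43.

43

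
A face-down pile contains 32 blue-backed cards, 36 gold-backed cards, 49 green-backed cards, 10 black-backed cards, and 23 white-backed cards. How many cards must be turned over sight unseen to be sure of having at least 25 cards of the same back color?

106

In the worst case we take at most 24 of each back color, but all 10 black-backed and all 23 white-backed (fewer than 24), giving 24 + 24 + 24 + 10 + 23 = 105.
One more card then forces some back color to 25, so 105 + 1 = 106.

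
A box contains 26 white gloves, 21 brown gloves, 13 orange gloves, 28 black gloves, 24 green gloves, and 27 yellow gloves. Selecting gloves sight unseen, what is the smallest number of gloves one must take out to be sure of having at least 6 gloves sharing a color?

The worst case takes 5 gloves of each color without reaching 6 of any: 6 × 5 = 30.
The next glove must bring some color to 6, so 30 + 1 = 31.

31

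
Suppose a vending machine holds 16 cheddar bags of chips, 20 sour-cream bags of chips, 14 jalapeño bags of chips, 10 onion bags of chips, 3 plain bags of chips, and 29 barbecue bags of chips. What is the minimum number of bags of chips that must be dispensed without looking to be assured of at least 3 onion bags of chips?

85

To avoid onion bags of chips as long as possible, exhaust the other 5 flavors first.
The worst case draws every non-onion bag of chips first: 16 + 20 + 14 + 3 + 29 = 82.
The next 3 draws are then forced to be onion, giving 82 + 3 = 85.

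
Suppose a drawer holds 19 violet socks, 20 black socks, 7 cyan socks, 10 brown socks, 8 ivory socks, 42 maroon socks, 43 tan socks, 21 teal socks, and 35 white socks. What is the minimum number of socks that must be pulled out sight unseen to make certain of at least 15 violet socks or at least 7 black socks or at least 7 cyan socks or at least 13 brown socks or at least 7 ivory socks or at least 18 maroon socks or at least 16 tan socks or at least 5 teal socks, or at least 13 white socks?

The worst case stops just short of every target: 14 violet, 6 black, 6 cyan, all 10 brown, 6 ivory, 17 maroon, 15 tan, 4 teal, 12 white — 14 + 6 + 6 + 10 + 6 + 17 + 15 + 4 + 12 = 90 socks.
One more sock must push some color to its target, so 90 + 1 = 91.

91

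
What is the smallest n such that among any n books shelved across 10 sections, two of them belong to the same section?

There are 10 sections acting as pigeonholes.
With 10 books we could place one in each, avoiding any repeat.
One more forces some class to hold 2, so 10 + 1 = 11.

11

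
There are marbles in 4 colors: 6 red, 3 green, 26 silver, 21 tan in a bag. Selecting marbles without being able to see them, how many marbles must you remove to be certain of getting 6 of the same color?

In the worst case we take at most 5 of each color, but all 3 green (fewer than 5), giving 5 + 3 + 5 + 5 = 18.
One more marble then forces some color to 6, so 18 + 1 = 19.

19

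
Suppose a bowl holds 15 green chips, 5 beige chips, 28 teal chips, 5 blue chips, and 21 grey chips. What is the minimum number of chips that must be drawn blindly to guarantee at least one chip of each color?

70

The hardest color to obtain is beige: we could draw every other chip first — 74 − 5 = 69 chips — without a single beige one.
The next draw must be beige, so 69 + 1 = 70.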